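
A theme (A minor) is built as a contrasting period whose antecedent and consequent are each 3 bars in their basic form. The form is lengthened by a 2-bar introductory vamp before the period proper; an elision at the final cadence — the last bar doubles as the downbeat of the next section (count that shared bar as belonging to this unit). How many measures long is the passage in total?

8 measures

Basic contrasting period: 3 + 3 = 6 bars.
6 (basic form) + 2 (introduction) = 8.
The elision shares a bar with the next section but does not change this unit's count.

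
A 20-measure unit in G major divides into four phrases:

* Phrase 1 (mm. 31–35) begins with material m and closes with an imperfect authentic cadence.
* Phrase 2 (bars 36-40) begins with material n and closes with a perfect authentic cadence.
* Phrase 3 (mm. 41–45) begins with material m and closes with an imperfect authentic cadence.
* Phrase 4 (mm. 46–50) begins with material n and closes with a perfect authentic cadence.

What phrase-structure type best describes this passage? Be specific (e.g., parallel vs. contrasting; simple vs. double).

repeated period

The cadence pattern IAC–PAC–IAC–PAC is weak–strong twice, and phrases 3–4 restate phrases 1–2: a period heard twice, not a double period (which would end weakly at phrase 2).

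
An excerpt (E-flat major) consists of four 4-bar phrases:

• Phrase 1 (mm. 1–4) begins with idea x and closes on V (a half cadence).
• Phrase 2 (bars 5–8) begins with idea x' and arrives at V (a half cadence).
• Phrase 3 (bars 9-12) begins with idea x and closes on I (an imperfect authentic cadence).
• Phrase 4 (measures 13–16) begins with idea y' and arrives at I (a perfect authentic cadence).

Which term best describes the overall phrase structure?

Four phrases in two halves: the first half (mm. 1–8) ends with a half cadence, the second (mm. 9-16) with a perfect authentic cadence — a large antecedent–consequent pair, i.e. a double period.
Phrase 3 begins with the same material as phrase 1, making it parallel.

parallel double period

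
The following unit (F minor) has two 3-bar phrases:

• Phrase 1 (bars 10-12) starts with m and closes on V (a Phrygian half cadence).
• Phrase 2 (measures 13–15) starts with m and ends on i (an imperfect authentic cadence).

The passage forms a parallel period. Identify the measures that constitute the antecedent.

The antecedent is the phrase ending with the weaker cadence (Phrygian half cadence, phrase 1) and the consequent the one ending more conclusively (imperfect authentic cadence, phrase 2); the antecedent is measures 10-12.

measures 10–12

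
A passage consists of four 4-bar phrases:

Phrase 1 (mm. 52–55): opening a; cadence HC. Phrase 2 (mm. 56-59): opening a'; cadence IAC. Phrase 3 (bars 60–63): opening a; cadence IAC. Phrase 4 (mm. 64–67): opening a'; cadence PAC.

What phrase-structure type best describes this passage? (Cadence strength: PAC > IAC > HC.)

Four phrases in two halves: the first half (measures 52-59) ends with an imperfect authentic cadence, the second (mm. 60-67) with a perfect authentic cadence — a large antecedent–consequent pair, i.e. a double period.
Phrase 3 begins with the same material as phrase 1, making it parallel.

parallel double period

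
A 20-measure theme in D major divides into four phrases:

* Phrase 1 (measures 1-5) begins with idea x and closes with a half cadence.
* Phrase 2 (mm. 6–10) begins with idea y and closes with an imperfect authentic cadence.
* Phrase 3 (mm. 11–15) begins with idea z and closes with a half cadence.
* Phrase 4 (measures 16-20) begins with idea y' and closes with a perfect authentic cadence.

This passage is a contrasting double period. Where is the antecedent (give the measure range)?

measures 1–10

In a double period the four phrases pair into a large antecedent (phrases 1–2, ending imperfect authentic cadence) and a large consequent (phrases 3–4, ending perfect authentic cadence). The antecedent spans measures 1–10.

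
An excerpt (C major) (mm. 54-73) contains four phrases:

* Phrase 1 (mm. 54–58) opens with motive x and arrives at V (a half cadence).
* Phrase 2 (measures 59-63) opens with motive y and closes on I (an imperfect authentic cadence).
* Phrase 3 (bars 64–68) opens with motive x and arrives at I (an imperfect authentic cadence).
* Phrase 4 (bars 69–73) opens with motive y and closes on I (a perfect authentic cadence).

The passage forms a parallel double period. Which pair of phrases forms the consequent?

In a double period the first pair of phrases (ending imperfect authentic cadence) is the large antecedent and the second pair (ending perfect authentic cadence) is the large consequent; the consequent is phrases 3 and 4.

phrases 3 and 4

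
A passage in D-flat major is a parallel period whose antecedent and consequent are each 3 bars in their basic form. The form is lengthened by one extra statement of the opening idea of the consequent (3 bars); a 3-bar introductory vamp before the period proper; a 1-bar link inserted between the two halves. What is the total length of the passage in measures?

Basic parallel period: 3 + 3 = 6 bars.
6 (basic form) + 3 (extra statement) + 3 (introduction) + 1 (link) = 13.

13 measures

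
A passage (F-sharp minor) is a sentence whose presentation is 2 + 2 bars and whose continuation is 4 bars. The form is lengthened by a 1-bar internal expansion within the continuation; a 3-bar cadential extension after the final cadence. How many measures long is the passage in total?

12 measures

Basic sentence: 2 + 2 + 4 = 8 bars.
8 (basic form) + 1 (internal expansion) + 3 (cadential extension) = 12.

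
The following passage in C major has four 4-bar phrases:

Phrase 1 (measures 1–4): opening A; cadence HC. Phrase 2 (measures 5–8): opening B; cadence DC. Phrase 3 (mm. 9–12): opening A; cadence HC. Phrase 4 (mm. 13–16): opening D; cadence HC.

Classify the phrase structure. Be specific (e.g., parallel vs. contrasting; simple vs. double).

Phrase 4 ends with a half cadence, no stronger than phrase 2's deceptive cadence, so the four phrases do not form a double period; nor do phrases 3–4 duplicate 1–2, so it is not a repeated period. With no phrase reaching a conclusive cadence, the passage is a phrase group.

phrase group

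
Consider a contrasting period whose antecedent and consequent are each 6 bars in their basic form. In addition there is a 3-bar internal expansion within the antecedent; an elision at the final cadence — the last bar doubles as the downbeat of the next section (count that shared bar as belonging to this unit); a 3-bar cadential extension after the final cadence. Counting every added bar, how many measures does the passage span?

Basic contrasting period: 6 + 6 = 12 bars.
12 (basic form) + 3 (internal expansion) + 3 (cadential extension) = 18.
The elision shares a bar with the next section but does not change this unit's count.

18 measures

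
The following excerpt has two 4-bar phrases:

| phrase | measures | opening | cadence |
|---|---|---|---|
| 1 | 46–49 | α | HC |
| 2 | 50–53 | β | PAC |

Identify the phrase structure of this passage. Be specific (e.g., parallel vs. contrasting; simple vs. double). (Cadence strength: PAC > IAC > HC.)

contrasting period

Phrase 1 ends with a half cadence (weaker) and phrase 2 with a perfect authentic cadence (stronger): antecedent + consequent = a period.
The two phrases open with different material (α / β), so the period is contrasting.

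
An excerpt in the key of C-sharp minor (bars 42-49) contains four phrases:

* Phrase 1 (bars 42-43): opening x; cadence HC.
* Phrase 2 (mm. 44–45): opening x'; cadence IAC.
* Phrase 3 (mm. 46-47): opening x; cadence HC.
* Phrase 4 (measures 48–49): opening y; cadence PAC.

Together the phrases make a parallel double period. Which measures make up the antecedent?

measures 42–45

In a double period the first pair of phrases (ending imperfect authentic cadence) is the large antecedent and the second pair (ending perfect authentic cadence) is the large consequent; the antecedent is measures 42–45.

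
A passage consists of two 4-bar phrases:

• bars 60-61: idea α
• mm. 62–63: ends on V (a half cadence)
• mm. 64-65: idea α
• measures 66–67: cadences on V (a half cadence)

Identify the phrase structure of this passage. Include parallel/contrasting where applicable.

repeated phrase

Both phrases have the same opening (α) and the same cadence (half cadence): the second is a restatement, not a consequent, so this is a repeated phrase rather than a period.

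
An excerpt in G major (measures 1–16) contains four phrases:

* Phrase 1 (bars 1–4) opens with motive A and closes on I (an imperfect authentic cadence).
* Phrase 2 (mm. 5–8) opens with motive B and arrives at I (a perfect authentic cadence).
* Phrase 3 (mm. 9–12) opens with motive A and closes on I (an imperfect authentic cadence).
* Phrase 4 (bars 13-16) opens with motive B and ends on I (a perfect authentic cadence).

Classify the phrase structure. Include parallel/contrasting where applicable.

The cadence pattern IAC–PAC–IAC–PAC is weak–strong twice, and phrases 3–4 restate phrases 1–2: a period heard twice, not a double period (which would end weakly at phrase 2).

repeated period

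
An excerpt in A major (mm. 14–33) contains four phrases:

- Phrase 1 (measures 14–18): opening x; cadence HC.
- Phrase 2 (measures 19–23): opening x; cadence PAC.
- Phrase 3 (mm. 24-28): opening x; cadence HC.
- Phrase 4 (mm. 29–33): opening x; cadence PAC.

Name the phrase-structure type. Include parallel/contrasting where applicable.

The cadence pattern HC–PAC–HC–PAC is weak–strong twice, and phrases 3–4 restate phrases 1–2: a period heard twice, not a double period (which would end weakly at phrase 2).

repeated period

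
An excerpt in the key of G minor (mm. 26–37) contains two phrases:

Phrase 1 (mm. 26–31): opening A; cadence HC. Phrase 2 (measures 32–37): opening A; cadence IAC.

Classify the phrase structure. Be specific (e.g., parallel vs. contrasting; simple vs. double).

parallel period

Phrase 1 ends with a half cadence (weaker) and phrase 2 with an imperfect authentic cadence (stronger): antecedent + consequent = a period.
The two phrases open with the same material (A / A), so the period is parallel.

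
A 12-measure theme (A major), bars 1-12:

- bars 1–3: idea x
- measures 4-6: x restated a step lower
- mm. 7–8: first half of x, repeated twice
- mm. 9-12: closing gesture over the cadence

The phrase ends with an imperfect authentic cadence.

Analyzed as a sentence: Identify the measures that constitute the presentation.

measures 1–6

The presentation of a sentence is the basic idea (measures 1–3) plus its repetition (bars 4-6); the presentation is therefore mm. 1-6.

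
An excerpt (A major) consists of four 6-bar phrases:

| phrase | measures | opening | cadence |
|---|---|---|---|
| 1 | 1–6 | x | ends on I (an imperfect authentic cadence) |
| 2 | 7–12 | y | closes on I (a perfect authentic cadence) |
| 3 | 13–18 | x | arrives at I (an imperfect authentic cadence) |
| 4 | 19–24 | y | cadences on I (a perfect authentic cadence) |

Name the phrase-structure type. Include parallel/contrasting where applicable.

repeated period

The cadence pattern IAC–PAC–IAC–PAC is weak–strong twice, and phrases 3–4 restate phrases 1–2: a period heard twice, not a double period (which would end weakly at phrase 2).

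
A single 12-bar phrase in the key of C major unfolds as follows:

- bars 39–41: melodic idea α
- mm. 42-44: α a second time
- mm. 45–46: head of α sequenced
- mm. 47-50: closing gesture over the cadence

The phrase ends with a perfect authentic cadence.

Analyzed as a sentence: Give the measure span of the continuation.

After the presentation (mm. 39–44), the continuation covers the fragmentation through the cadence: mm. 45–50.

measures 45–50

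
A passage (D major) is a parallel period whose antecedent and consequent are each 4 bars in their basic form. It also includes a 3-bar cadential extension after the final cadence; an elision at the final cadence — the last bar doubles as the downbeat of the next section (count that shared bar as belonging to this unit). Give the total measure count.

11 measures

Basic parallel period: 4 + 4 = 8 bars.
8 (basic form) + 3 (cadential extension) = 11.
The elision shares a bar with the next section but does not change this unit's count.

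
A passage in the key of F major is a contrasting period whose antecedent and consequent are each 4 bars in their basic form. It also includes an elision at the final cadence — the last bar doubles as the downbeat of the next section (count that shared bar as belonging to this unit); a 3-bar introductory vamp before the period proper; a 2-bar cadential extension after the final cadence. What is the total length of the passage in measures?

Basic contrasting period: 4 + 4 = 8 bars.
8 (basic form) + 3 (introduction) + 2 (cadential extension) = 13.
The elision shares a bar with the next section but does not change this unit's count.

13 measures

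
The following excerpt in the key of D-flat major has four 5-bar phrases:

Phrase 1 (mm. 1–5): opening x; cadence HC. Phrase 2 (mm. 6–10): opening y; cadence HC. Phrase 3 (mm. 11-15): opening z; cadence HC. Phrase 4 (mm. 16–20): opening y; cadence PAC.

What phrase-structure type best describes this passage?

Four phrases in two halves: the first half (bars 1-10) ends with a half cadence, the second (mm. 11–20) with a perfect authentic cadence — a large antecedent–consequent pair, i.e. a double period.
Phrase 3 begins with different material from phrase 1, making it contrasting.

contrasting double period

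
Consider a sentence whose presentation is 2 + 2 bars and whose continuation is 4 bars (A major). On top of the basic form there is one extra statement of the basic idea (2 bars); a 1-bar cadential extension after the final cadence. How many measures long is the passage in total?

Basic sentence: 2 + 2 + 4 = 8 bars.
8 (basic form) + 2 (extra statement) + 1 (cadential extension) = 11.

11 measures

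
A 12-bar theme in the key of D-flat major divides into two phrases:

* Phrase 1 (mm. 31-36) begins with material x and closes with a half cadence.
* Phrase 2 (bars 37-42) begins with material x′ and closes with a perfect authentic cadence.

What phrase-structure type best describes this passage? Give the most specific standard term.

Phrase 1 ends with a half cadence (weaker) and phrase 2 with a perfect authentic cadence (stronger): antecedent + consequent = a period.
The two phrases open with the same material (x / x′), so the period is parallel.

parallel period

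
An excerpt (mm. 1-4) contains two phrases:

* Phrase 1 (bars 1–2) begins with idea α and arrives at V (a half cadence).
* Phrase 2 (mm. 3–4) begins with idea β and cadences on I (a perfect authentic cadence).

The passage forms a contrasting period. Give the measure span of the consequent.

measures 3–4

The phrase ending with the weaker cadence (half cadence) is the antecedent; the one ending more conclusively (perfect authentic cadence) is the consequent. The consequent is measures 3–4.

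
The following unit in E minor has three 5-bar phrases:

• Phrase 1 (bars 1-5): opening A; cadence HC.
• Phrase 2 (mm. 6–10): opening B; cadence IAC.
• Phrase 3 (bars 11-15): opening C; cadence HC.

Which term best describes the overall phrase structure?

The final phrase closes with a half cadence, which is not stronger than the preceding imperfect authentic cadence; the 3 phrases lack an overall antecedent–consequent design and so form a phrase group.

phrase group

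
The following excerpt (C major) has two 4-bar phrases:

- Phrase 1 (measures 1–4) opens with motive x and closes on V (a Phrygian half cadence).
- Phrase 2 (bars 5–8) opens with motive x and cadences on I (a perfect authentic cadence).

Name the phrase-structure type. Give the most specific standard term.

Phrase 1 ends with a Phrygian half cadence (weaker) and phrase 2 with a perfect authentic cadence (stronger): antecedent + consequent = a period.
The two phrases open with the same material (x / x), so the period is parallel.

parallel period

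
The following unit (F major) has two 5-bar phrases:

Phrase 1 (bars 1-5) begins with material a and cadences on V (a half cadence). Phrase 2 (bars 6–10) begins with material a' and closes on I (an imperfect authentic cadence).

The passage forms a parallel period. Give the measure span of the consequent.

The phrase ending with the weaker cadence (half cadence) is the antecedent; the one ending more conclusively (imperfect authentic cadence) is the consequent. The consequent is measures 6–10.

measures 6–10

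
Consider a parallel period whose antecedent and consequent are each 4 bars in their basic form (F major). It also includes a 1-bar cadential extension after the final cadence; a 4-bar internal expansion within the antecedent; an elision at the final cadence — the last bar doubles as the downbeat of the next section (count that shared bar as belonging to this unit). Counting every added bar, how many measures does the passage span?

13 measures

Basic parallel period: 4 + 4 = 8 bars.
8 (basic form) + 1 (cadential extension) + 4 (internal expansion) = 13.
The elision shares a bar with the next section but does not change this unit's count.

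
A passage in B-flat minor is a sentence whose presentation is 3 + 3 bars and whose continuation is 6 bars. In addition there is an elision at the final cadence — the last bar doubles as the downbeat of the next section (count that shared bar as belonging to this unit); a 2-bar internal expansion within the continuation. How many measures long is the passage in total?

Basic sentence: 3 + 3 + 6 = 12 bars.
12 (basic form) + 2 (internal expansion) = 14.
The elision shares a bar with the next section but does not change this unit's count.

14 measures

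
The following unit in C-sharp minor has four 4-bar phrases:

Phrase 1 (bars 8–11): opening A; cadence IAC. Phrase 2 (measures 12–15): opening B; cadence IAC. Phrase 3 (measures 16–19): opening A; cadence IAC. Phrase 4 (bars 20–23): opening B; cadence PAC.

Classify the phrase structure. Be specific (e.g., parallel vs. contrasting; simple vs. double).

Four phrases in two halves: the first half (bars 8-15) ends with an imperfect authentic cadence, the second (measures 16–23) with a perfect authentic cadence — a large antecedent–consequent pair, i.e. a double period.
Phrase 3 begins with the same material as phrase 1, making it parallel.

parallel double period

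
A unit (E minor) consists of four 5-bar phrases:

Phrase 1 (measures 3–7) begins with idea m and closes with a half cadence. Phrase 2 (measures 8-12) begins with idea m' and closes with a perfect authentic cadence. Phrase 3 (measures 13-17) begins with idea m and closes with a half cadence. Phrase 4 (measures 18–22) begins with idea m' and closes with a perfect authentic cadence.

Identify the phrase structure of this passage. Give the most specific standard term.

The cadence pattern HC–PAC–HC–PAC is weak–strong twice, and phrases 3–4 restate phrases 1–2: a period heard twice, not a double period (which would end weakly at phrase 2).

repeated period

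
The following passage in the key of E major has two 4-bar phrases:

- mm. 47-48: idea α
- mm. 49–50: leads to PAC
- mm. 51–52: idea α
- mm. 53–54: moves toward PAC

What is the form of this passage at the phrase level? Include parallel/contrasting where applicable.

repeated phrase

Both phrases have the same opening (α) and the same cadence (perfect authentic cadence): the second is a restatement, not a consequent, so this is a repeated phrase rather than a period.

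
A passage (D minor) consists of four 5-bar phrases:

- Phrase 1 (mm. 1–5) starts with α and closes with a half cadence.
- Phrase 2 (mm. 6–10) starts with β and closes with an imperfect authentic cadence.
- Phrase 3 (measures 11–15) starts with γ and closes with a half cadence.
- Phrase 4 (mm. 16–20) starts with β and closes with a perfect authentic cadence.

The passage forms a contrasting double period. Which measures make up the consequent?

measures 11–20

In a double period the first pair of phrases (ending imperfect authentic cadence) is the large antecedent and the second pair (ending perfect authentic cadence) is the large consequent; the consequent is measures 11–20.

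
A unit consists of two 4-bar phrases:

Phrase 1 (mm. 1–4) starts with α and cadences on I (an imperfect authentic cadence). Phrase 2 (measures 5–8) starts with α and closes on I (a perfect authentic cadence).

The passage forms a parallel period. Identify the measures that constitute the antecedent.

The antecedent is the phrase ending with the weaker cadence (imperfect authentic cadence, phrase 1) and the consequent the one ending more conclusively (perfect authentic cadence, phrase 2); the antecedent is measures 1–4.

measures 1–4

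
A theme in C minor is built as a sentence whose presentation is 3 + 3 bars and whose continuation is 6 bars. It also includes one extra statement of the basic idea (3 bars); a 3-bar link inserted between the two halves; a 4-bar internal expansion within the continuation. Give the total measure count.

Basic sentence: 3 + 3 + 6 = 12 bars.
12 (basic form) + 3 (extra statement) + 3 (link) + 4 (internal expansion) = 22.

22 measures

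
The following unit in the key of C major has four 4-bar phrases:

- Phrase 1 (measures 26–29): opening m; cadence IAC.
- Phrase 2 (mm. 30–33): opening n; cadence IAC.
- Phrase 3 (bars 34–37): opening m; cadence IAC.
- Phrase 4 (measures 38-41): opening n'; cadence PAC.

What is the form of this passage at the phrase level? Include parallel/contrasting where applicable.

Four phrases in two halves: the first half (mm. 26–33) ends with an imperfect authentic cadence, the second (mm. 34–41) with a perfect authentic cadence — a large antecedent–consequent pair, i.e. a double period.
Phrase 3 begins with the same material as phrase 1, making it parallel.

parallel double period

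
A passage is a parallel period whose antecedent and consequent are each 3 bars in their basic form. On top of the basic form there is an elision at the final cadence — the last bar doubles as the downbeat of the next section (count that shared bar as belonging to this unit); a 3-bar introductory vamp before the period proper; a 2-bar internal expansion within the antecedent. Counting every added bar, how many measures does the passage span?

11 measures

Basic parallel period: 3 + 3 = 6 bars.
6 (basic form) + 3 (introduction) + 2 (internal expansion) = 11.
The elision shares a bar with the next section but does not change this unit's count.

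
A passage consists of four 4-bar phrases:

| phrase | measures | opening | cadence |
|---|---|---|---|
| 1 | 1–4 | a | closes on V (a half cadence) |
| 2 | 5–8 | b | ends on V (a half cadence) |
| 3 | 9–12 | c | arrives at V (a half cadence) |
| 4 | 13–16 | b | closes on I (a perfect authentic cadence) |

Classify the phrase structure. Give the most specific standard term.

contrasting double period

Four phrases in two halves: the first half (mm. 1-8) ends with a half cadence, the second (mm. 9-16) with a perfect authentic cadence — a large antecedent–consequent pair, i.e. a double period.
Phrase 3 begins with different material from phrase 1, making it contrasting.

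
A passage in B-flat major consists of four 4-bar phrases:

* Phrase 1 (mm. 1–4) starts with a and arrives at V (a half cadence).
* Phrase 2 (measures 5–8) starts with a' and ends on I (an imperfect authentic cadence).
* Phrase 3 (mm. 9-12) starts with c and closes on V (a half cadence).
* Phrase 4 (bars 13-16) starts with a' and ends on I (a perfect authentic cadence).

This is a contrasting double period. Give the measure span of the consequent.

In a double period the first pair of phrases (ending imperfect authentic cadence) is the large antecedent and the second pair (ending perfect authentic cadence) is the large consequent; the consequent is measures 9–16.

measures 9–16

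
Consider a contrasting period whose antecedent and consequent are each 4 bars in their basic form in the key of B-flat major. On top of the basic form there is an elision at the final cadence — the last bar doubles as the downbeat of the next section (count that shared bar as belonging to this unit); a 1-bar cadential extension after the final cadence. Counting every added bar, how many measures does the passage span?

Basic contrasting period: 4 + 4 = 8 bars.
8 (basic form) + 1 (cadential extension) = 9.
The elision shares a bar with the next section but does not change this unit's count.

9 measures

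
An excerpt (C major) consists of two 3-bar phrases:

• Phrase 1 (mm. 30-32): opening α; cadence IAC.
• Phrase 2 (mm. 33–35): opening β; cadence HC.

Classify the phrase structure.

phrase group

The second phrase closes with a half cadence, which is not stronger than the first phrase's imperfect authentic cadence; without a weak→strong cadential pair there is no antecedent–consequent relationship, so this is a phrase group rather than a period.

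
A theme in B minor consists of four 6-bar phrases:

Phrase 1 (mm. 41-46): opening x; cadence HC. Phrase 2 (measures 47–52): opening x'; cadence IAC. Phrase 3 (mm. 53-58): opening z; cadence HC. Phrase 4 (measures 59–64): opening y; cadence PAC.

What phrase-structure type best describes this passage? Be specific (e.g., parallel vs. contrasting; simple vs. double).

contrasting double period

Four phrases in two halves: the first half (mm. 41–52) ends with an imperfect authentic cadence, the second (bars 53–64) with a perfect authentic cadence — a large antecedent–consequent pair, i.e. a double period.
Phrase 3 begins with different material from phrase 1, making it contrasting.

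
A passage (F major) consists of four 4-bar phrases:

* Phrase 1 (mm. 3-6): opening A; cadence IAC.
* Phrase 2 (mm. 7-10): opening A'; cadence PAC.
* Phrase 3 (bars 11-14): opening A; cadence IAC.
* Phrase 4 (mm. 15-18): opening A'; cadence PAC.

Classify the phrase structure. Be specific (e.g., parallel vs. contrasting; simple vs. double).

repeated period

The cadence pattern IAC–PAC–IAC–PAC is weak–strong twice, and phrases 3–4 restate phrases 1–2: a period heard twice, not a double period (which would end weakly at phrase 2).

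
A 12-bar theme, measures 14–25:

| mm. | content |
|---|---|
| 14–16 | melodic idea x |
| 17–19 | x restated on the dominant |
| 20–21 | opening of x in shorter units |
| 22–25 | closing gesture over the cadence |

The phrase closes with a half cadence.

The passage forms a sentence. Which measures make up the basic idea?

The presentation of a sentence is the basic idea (measures 14–16) plus its repetition (bars 17-19); the basic idea is therefore mm. 14-16.

measures 14–16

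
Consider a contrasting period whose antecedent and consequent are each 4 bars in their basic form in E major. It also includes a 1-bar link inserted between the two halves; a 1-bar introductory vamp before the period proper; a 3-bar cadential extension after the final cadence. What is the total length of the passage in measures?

13 measures

Basic contrasting period: 4 + 4 = 8 bars.
8 (basic form) + 1 (link) + 1 (introduction) + 3 (cadential extension) = 13.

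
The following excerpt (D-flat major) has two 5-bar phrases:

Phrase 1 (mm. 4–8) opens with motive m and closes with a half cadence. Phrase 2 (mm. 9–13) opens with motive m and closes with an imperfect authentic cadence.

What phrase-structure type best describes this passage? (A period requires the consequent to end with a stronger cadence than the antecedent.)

parallel period

Phrase 1 ends with a half cadence (weaker) and phrase 2 with an imperfect authentic cadence (stronger): antecedent + consequent = a period.
The two phrases open with the same material (m / m), so the period is parallel.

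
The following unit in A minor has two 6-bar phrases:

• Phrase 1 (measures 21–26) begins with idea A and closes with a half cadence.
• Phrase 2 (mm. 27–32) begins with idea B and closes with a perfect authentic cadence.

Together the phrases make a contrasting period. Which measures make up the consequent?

measures 27–32

The phrase ending with the weaker cadence (half cadence) is the antecedent; the one ending more conclusively (perfect authentic cadence) is the consequent. The consequent is measures 27–32.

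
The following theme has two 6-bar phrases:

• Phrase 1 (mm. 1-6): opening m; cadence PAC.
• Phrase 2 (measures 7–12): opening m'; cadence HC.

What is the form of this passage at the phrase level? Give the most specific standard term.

phrase group

The second phrase closes with a half cadence, which is not stronger than the first phrase's perfect authentic cadence; without a weak→strong cadential pair there is no antecedent–consequent relationship, so this is a phrase group rather than a period.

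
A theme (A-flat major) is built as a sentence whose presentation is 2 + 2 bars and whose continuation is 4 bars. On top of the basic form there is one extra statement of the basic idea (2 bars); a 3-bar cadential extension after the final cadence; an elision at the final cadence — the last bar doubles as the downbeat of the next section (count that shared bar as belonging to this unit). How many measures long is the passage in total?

13 measures

Basic sentence: 2 + 2 + 4 = 8 bars.
8 (basic form) + 2 (extra statement) + 3 (cadential extension) = 13.
The elision shares a bar with the next section but does not change this unit's count.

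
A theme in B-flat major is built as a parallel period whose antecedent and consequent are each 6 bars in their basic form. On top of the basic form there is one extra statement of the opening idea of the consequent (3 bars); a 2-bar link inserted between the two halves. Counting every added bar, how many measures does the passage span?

Basic parallel period: 6 + 6 = 12 bars.
12 (basic form) + 3 (extra statement) + 2 (link) = 17.

17 measures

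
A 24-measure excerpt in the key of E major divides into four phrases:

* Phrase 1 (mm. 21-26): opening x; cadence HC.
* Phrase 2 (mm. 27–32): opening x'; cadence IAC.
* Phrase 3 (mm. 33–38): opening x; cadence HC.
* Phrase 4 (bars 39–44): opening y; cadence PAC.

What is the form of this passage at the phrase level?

parallel double period

Four phrases in two halves: the first half (mm. 21-32) ends with an imperfect authentic cadence, the second (mm. 33–44) with a perfect authentic cadence — a large antecedent–consequent pair, i.e. a double period.
Phrase 3 begins with the same material as phrase 1, making it parallel.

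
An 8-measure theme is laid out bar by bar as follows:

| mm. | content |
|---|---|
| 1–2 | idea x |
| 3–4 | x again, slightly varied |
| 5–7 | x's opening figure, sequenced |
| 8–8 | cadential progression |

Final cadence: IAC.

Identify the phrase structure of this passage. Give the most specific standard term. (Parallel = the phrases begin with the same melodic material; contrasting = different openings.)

Basic idea (measures 1–2) + its repetition (measures 3–4) form the presentation; fragmentation and cadence (measures 5–8) form the continuation — the 8-bar whole is a sentence.

sentence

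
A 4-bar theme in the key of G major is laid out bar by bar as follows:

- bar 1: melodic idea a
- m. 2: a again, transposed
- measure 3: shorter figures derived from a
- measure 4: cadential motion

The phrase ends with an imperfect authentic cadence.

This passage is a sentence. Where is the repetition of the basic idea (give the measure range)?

The presentation of a sentence is the basic idea (measure 1) plus its repetition (m. 2); the repetition of the basic idea is therefore m. 2.

measures 2–2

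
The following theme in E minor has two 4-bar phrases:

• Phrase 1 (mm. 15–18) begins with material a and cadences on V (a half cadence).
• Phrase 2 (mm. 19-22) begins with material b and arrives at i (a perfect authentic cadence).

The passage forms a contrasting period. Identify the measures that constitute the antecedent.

measures 15–18

The antecedent is the phrase ending with the weaker cadence (half cadence, phrase 1) and the consequent the one ending more conclusively (perfect authentic cadence, phrase 2); the antecedent is mm. 15–18.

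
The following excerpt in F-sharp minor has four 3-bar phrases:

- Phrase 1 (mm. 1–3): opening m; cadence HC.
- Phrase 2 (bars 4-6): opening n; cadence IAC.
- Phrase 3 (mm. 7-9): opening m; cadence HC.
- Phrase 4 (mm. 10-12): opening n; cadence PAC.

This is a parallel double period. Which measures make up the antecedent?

In a double period the first pair of phrases (ending imperfect authentic cadence) is the large antecedent and the second pair (ending perfect authentic cadence) is the large consequent; the antecedent is measures 1–6.

measures 1–6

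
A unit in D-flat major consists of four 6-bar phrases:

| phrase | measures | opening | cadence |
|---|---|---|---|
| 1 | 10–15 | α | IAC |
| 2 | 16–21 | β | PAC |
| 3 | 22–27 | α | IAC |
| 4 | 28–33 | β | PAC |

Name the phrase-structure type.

The cadence pattern IAC–PAC–IAC–PAC is weak–strong twice, and phrases 3–4 restate phrases 1–2: a period heard twice, not a double period (which would end weakly at phrase 2).

repeated period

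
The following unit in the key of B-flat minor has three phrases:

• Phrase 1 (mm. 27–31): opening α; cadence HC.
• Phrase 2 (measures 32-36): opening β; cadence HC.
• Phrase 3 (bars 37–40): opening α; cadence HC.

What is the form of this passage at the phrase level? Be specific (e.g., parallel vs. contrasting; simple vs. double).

The final phrase closes with a half cadence, which is not stronger than the preceding half cadence; the 3 phrases lack an overall antecedent–consequent design and so form a phrase group.

phrase group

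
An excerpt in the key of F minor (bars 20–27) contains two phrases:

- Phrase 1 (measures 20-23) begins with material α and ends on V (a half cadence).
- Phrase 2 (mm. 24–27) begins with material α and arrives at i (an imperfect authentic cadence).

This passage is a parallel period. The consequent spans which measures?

measures 24–27

The antecedent is the phrase ending with the weaker cadence (half cadence, phrase 1) and the consequent the one ending more conclusively (imperfect authentic cadence, phrase 2); the consequent is bars 24–27.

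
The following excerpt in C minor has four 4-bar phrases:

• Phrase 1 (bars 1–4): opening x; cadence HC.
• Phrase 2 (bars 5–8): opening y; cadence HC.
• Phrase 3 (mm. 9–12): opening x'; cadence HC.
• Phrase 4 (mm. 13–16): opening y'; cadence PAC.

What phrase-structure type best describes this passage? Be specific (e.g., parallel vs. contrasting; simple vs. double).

parallel double period

Four phrases in two halves: the first half (mm. 1–8) ends with a half cadence, the second (bars 9–16) with a perfect authentic cadence — a large antecedent–consequent pair, i.e. a double period.
Phrase 3 begins with the same material as phrase 1, making it parallel.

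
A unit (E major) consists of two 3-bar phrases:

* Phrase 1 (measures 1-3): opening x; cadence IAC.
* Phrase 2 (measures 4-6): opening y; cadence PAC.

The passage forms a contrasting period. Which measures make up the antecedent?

The antecedent is the phrase ending with the weaker cadence (imperfect authentic cadence, phrase 1) and the consequent the one ending more conclusively (perfect authentic cadence, phrase 2); the antecedent is measures 1-3.

measures 1–3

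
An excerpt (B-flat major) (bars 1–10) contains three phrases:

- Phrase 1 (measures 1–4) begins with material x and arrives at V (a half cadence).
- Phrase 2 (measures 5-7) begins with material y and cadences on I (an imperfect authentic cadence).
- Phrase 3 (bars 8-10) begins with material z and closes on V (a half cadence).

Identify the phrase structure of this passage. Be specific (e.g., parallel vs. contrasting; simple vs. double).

The final phrase closes with a half cadence, which is not stronger than the preceding imperfect authentic cadence; the 3 phrases lack an overall antecedent–consequent design and so form a phrase group.

phrase group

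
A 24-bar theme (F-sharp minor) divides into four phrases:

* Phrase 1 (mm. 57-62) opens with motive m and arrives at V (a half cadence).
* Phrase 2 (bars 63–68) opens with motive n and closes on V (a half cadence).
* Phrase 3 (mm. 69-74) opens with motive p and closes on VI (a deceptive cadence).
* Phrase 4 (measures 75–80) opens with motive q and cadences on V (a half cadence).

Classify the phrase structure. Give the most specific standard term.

phrase group

Phrase 4 ends with a half cadence, no stronger than phrase 2's half cadence, so the four phrases do not form a double period; nor do phrases 3–4 duplicate 1–2, so it is not a repeated period. With no phrase reaching a conclusive cadence, the passage is a phrase group.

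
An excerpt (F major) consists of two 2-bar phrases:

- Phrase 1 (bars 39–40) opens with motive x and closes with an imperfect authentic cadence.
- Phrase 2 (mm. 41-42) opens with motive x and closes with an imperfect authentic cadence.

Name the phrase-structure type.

Both phrases have the same opening (x) and the same cadence (imperfect authentic cadence): the second is a restatement, not a consequent, so this is a repeated phrase rather than a period.

repeated phrase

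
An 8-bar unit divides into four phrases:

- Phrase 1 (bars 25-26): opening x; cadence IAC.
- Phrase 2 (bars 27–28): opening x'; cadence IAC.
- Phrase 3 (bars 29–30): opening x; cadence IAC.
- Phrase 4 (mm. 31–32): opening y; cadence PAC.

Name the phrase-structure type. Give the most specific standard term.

Four phrases in two halves: the first half (measures 25–28) ends with an imperfect authentic cadence, the second (bars 29-32) with a perfect authentic cadence — a large antecedent–consequent pair, i.e. a double period.
Phrase 3 begins with the same material as phrase 1, making it parallel.

parallel double period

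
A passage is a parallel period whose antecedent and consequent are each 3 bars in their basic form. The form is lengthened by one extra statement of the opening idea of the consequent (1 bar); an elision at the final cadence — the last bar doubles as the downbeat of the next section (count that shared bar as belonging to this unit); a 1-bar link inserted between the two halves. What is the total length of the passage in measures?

8 measures

Basic parallel period: 3 + 3 = 6 bars.
6 (basic form) + 1 (extra statement) + 1 (link) = 8.
The elision shares a bar with the next section but does not change this unit's count.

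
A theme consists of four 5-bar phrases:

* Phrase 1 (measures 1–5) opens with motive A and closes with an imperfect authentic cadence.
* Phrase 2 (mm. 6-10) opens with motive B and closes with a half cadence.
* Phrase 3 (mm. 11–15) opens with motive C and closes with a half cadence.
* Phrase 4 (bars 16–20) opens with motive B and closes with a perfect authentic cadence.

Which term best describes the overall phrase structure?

contrasting double period

Four phrases in two halves: the first half (measures 1-10) ends with a half cadence, the second (mm. 11–20) with a perfect authentic cadence — a large antecedent–consequent pair, i.e. a double period.
Phrase 3 begins with different material from phrase 1, making it contrasting.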